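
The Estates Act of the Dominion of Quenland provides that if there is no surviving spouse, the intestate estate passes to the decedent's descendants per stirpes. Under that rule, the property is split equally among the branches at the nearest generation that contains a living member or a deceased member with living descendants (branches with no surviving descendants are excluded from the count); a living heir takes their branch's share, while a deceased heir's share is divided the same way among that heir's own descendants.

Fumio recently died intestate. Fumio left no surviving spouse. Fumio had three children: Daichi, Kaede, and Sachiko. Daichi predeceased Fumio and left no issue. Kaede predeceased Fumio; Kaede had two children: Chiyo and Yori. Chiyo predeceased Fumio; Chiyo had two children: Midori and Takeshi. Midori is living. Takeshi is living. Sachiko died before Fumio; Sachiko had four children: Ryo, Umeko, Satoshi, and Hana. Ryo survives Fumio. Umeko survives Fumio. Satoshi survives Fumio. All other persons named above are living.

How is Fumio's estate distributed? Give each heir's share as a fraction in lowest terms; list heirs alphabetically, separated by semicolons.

Hana 1/8; Midori 1/8; Ryo 1/8; Satoshi 1/8; Takeshi 1/8; Umeko 1/8; Yori 1/4

There is no surviving spouse, so the entire estate passes to Fumio's descendants per stirpes.
Daichi left no surviving issue, so that branch lapses and is disregarded.
The estate is divided into 2 equal shares of 1/2 among Kaede, Sachiko.
Kaede predeceased; the 1/2 allotted to Kaede's branch passes to Kaede's issue by representation.
The 1/2 is divided into 2 equal shares of 1/4 among Chiyo, Yori.
Chiyo predeceased; the 1/4 allotted to Chiyo's branch passes to Chiyo's issue by representation.
The 1/4 is divided into 2 equal shares of 1/8 among Midori, Takeshi.
Midori is living and takes 1/8.
Takeshi is living and takes 1/8.
Yori is living and takes 1/4.
Sachiko predeceased; the 1/2 allotted to Sachiko's branch passes to Sachiko's issue by representation.
The 1/2 is divided into 4 equal shares of 1/8 among Ryo, Umeko, Satoshi, Hana.
Ryo is living and takes 1/8.
Umeko is living and takes 1/8.
Satoshi is living and takes 1/8.
Hana is living and takes 1/8.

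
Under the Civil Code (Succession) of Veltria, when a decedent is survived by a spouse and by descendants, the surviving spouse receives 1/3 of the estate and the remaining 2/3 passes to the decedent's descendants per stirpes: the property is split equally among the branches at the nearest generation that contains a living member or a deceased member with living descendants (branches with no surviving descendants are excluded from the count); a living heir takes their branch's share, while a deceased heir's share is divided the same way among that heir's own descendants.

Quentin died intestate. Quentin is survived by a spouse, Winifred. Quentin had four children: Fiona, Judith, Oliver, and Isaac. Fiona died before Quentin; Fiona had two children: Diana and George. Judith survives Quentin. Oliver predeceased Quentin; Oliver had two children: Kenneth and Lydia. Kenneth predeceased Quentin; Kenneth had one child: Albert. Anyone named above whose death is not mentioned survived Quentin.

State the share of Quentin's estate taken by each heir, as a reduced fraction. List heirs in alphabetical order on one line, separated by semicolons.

Albert 1/12; Diana 1/12; George 1/12; Isaac 1/6; Judith 1/6; Lydia 1/12; Winifred 1/3

Winifred, as surviving spouse, takes 1/3.
The remaining 2/3 passes to Quentin's descendants per stirpes.
The 2/3 is divided into 4 equal shares of 1/6 among Fiona, Judith, Oliver, Isaac.
Fiona predeceased; the 1/6 allotted to Fiona's branch passes to Fiona's issue by representation.
The 1/6 is divided into 2 equal shares of 1/12 among Diana, George.
Diana is living and takes 1/12.
George is living and takes 1/12.
Judith is living and takes 1/6.
Oliver predeceased; the 1/6 allotted to Oliver's branch passes to Oliver's issue by representation.
The 1/6 is divided into 2 equal shares of 1/12 among Kenneth, Lydia.
Kenneth predeceased; the 1/12 allotted to Kenneth's branch passes to Kenneth's issue by representation.
Albert is the sole taker at this level and receives the full 1/12.
Lydia is living and takes 1/12.
Isaac is living and takes 1/6.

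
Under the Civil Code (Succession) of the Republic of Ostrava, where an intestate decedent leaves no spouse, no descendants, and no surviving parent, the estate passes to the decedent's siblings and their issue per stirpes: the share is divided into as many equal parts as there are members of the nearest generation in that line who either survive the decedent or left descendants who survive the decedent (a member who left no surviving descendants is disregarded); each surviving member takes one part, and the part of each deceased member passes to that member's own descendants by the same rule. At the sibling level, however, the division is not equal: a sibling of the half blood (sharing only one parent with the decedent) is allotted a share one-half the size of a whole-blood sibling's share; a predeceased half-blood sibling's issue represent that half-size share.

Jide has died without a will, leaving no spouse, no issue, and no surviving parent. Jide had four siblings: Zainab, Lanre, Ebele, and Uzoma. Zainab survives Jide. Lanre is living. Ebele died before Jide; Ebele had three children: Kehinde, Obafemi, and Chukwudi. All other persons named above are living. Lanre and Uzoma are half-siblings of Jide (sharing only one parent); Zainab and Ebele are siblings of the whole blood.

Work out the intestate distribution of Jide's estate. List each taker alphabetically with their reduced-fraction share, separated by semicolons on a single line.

Chukwudi 1/9; Kehinde 1/9; Lanre 1/6; Obafemi 1/9; Uzoma 1/6; Zainab 1/3

No spouse, descendants, or parent survives, so the estate passes to Jide's siblings per stirpes.
Half-blood siblings count for one-half the weight of whole-blood siblings at the initial division.
Dividing 1 in proportion to weights (total weight 3): Zainab (weight 1) → 1/3; Lanre (weight 1/2) → 1/6; Ebele (weight 1) → 1/3; Uzoma (weight 1/2) → 1/6.
Zainab is living and takes 1/3.
Lanre is living and takes 1/6.
Ebele predeceased; the 1/3 allotted to Ebele's branch passes to Ebele's issue by representation.
The 1/3 is divided into 3 equal shares of 1/9 among Kehinde, Obafemi, Chukwudi.
Kehinde is living and takes 1/9.
Obafemi is living and takes 1/9.
Chukwudi is living and takes 1/9.
Uzoma is living and takes 1/6.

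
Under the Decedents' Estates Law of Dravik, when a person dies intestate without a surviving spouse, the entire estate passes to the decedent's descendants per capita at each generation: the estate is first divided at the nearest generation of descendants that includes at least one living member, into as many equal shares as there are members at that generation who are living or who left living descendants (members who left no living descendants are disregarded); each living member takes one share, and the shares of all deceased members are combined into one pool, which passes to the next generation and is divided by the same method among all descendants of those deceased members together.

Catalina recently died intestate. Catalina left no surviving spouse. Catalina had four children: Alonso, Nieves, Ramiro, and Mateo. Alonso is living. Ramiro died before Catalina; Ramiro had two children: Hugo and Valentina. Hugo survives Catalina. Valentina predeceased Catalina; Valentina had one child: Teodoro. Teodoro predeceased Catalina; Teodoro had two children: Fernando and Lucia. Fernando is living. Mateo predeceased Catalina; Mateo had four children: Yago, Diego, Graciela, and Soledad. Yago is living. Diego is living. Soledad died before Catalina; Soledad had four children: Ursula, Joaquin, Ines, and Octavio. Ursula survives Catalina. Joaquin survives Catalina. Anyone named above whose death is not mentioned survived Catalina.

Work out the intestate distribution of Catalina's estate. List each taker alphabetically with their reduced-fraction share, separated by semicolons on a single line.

Alonso 1/4; Diego 1/12; Fernando 1/60; Graciela 1/12; Hugo 1/12; Ines 1/30; Joaquin 1/30; Lucia 1/60; Nieves 1/4; Octavio 1/30; Ursula 1/30; Yago 1/12

There is no surviving spouse, so the entire estate passes to Catalina's descendants per capita at each generation.
At generation 1 (Alonso, Nieves, Ramiro, Mateo) there are 4 shares of (1)/4 = 1/4 each.
Living: Alonso and Nieves — each takes 1/4.
Deceased: Ramiro and Mateo. Their combined 1/2 is pooled and carried to generation 2.
At generation 2 (Hugo, Valentina, Yago, Diego, Graciela, Soledad) there are 6 shares of (1/2)/6 = 1/12 each.
Living: Hugo, Yago, Diego, and Graciela — each takes 1/12.
Deceased: Valentina and Soledad. Their combined 1/6 is pooled and carried to generation 3.
At generation 3 (Teodoro, Ursula, Joaquin, Ines, Octavio) there are 5 shares of (1/6)/5 = 1/30 each.
Living: Ursula, Joaquin, Ines, and Octavio — each takes 1/30.
Deceased: Teodoro. That 1/30 share is carried to generation 4.
At generation 4 (Fernando, Lucia) there are 2 shares of (1/30)/2 = 1/60 each.
Living: Fernando and Lucia — each takes 1/60.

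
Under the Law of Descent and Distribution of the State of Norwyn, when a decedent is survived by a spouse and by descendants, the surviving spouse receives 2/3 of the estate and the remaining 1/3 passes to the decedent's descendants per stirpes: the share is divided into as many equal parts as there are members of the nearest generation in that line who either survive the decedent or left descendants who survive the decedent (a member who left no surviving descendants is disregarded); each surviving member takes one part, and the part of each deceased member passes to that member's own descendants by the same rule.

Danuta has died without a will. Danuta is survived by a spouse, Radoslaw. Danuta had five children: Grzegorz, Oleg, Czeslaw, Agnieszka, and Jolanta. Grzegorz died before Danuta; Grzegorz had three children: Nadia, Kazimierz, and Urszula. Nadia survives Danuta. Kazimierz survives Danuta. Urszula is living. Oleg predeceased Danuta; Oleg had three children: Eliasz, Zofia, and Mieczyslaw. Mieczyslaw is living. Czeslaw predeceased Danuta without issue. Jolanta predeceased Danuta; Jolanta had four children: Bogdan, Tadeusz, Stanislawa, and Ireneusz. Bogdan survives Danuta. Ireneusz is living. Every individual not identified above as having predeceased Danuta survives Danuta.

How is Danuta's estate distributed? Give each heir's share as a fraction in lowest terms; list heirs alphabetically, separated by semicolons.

Radoslaw, as surviving spouse, takes 2/3.
The remaining 1/3 passes to Danuta's descendants per stirpes.
Czeslaw left no surviving issue, so that branch lapses and is disregarded.
The 1/3 is divided into 4 equal shares of 1/12 among Grzegorz, Oleg, Agnieszka, Jolanta.
Grzegorz predeceased; the 1/12 allotted to Grzegorz's branch passes to Grzegorz's issue by representation.
The 1/12 is divided into 3 equal shares of 1/36 among Nadia, Kazimierz, Urszula.
Nadia is living and takes 1/36.
Kazimierz is living and takes 1/36.
Urszula is living and takes 1/36.
Oleg predeceased; the 1/12 allotted to Oleg's branch passes to Oleg's issue by representation.
The 1/12 is divided into 3 equal shares of 1/36 among Eliasz, Zofia, Mieczyslaw.
Eliasz is living and takes 1/36.
Zofia is living and takes 1/36.
Mieczyslaw is living and takes 1/36.
Agnieszka is living and takes 1/12.
Jolanta predeceased; the 1/12 allotted to Jolanta's branch passes to Jolanta's issue by representation.
The 1/12 is divided into 4 equal shares of 1/48 among Bogdan, Tadeusz, Stanislawa, Ireneusz.
Bogdan is living and takes 1/48.
Tadeusz is living and takes 1/48.
Stanislawa is living and takes 1/48.
Ireneusz is living and takes 1/48.

Agnieszka 1/12; Bogdan 1/48; Eliasz 1/36; Ireneusz 1/48; Kazimierz 1/36; Mieczyslaw 1/36; Nadia 1/36; Radoslaw 2/3; Stanislawa 1/48; Tadeusz 1/48; Urszula 1/36; Zofia 1/36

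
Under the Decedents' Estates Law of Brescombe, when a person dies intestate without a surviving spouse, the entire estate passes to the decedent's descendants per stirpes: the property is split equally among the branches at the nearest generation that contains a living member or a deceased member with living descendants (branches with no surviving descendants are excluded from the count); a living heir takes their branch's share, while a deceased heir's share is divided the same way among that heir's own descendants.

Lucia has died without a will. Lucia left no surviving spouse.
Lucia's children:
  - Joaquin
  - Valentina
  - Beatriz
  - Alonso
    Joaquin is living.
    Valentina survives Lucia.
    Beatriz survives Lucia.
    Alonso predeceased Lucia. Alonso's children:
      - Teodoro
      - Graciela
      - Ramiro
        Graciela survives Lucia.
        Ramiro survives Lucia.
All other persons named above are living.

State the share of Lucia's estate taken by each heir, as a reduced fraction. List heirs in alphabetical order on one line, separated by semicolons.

There is no surviving spouse, so the entire estate passes to Lucia's descendants per stirpes.
The estate is divided into 4 equal shares of 1/4 among Joaquin, Valentina, Beatriz, Alonso.
Joaquin is living and takes 1/4.
Valentina is living and takes 1/4.
Beatriz is living and takes 1/4.
Alonso predeceased; the 1/4 allotted to Alonso's branch passes to Alonso's issue by representation.
The 1/4 is divided into 3 equal shares of 1/12 among Teodoro, Graciela, Ramiro.
Teodoro is living and takes 1/12.
Graciela is living and takes 1/12.
Ramiro is living and takes 1/12.

Beatriz 1/4; Graciela 1/12; Joaquin 1/4; Ramiro 1/12; Teodoro 1/12; Valentina 1/4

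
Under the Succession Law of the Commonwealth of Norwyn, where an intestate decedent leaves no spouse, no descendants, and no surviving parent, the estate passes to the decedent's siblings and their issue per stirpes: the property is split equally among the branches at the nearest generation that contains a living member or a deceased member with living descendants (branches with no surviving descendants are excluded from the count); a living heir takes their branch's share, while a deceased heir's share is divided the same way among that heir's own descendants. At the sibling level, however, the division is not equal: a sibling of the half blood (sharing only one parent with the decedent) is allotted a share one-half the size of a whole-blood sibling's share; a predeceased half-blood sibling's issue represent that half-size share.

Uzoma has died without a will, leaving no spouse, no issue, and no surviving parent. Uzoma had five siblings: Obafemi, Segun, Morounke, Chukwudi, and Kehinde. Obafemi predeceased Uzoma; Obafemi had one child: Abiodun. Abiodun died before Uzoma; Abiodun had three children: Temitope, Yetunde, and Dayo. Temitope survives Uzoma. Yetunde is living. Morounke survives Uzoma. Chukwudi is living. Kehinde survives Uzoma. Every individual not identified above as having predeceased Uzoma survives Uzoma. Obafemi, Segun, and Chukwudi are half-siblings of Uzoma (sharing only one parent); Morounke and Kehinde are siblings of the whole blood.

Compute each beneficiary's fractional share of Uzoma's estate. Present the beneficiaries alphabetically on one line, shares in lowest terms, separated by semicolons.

Chukwudi 1/7; Dayo 1/21; Kehinde 2/7; Morounke 2/7; Segun 1/7; Temitope 1/21; Yetunde 1/21

No spouse, descendants, or parent survives, so the estate passes to Uzoma's siblings per stirpes.
Half-blood siblings count for one-half the weight of whole-blood siblings at the initial division.
Dividing 1 in proportion to weights (total weight 7/2): Obafemi (weight 1/2) → 1/7; Segun (weight 1/2) → 1/7; Morounke (weight 1) → 2/7; Chukwudi (weight 1/2) → 1/7; Kehinde (weight 1) → 2/7.
Obafemi predeceased; the 1/7 allotted to Obafemi's branch passes to Obafemi's issue by representation.
Abiodun's line is the sole branch at this level, so the full 1/7 passes to Abiodun's issue by representation.
The 1/7 is divided into 3 equal shares of 1/21 among Temitope, Yetunde, Dayo.
Temitope is living and takes 1/21.
Yetunde is living and takes 1/21.
Dayo is living and takes 1/21.
Segun is living and takes 1/7.
Morounke is living and takes 2/7.
Chukwudi is living and takes 1/7.
Kehinde is living and takes 2/7.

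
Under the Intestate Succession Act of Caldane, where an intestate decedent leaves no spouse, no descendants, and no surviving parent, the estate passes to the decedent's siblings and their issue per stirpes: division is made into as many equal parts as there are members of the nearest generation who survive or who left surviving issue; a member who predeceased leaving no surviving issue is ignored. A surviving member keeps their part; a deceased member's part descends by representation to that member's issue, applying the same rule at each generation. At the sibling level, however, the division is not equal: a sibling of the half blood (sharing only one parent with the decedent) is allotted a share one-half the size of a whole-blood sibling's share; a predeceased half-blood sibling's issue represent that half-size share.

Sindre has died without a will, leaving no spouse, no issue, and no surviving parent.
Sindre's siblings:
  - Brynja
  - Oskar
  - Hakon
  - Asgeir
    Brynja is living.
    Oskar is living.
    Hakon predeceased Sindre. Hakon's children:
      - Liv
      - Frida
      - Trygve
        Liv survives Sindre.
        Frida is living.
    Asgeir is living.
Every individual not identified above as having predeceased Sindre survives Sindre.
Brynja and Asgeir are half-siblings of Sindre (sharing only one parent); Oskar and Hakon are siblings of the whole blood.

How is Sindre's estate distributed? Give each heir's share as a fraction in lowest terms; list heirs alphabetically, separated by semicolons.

Asgeir 1/6; Brynja 1/6; Frida 1/9; Liv 1/9; Oskar 1/3; Trygve 1/9

No spouse, descendants, or parent survives, so the estate passes to Sindre's siblings per stirpes.
Half-blood siblings count for one-half the weight of whole-blood siblings at the initial division.
Dividing 1 in proportion to weights (total weight 3): Brynja (weight 1/2) → 1/6; Oskar (weight 1) → 1/3; Hakon (weight 1) → 1/3; Asgeir (weight 1/2) → 1/6.
Brynja is living and takes 1/6.
Oskar is living and takes 1/3.
Hakon predeceased; the 1/3 allotted to Hakon's branch passes to Hakon's issue by representation.
The 1/3 is divided into 3 equal shares of 1/9 among Liv, Frida, Trygve.
Liv is living and takes 1/9.
Frida is living and takes 1/9.
Trygve is living and takes 1/9.
Asgeir is living and takes 1/6.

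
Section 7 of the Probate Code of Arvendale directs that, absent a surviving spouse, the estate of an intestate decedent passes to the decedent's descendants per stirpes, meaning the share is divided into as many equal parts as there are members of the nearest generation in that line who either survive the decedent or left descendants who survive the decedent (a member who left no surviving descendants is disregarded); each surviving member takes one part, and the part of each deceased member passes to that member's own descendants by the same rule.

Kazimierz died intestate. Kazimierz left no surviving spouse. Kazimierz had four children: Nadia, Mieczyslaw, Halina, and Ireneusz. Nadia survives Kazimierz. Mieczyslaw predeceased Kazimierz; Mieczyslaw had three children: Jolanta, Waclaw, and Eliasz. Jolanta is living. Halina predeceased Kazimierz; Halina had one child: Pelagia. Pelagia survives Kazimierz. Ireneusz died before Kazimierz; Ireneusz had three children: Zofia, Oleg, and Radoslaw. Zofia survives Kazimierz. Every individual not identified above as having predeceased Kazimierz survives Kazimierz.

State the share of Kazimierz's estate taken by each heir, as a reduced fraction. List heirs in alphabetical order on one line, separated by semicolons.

Eliasz 1/12; Jolanta 1/12; Nadia 1/4; Oleg 1/12; Pelagia 1/4; Radoslaw 1/12; Waclaw 1/12; Zofia 1/12

There is no surviving spouse, so the entire estate passes to Kazimierz's descendants per stirpes.
The estate is divided into 4 equal shares of 1/4 among Nadia, Mieczyslaw, Halina, Ireneusz.
Nadia is living and takes 1/4.
Mieczyslaw predeceased; the 1/4 allotted to Mieczyslaw's branch passes to Mieczyslaw's issue by representation.
The 1/4 is divided into 3 equal shares of 1/12 among Jolanta, Waclaw, Eliasz.
Jolanta is living and takes 1/12.
Waclaw is living and takes 1/12.
Eliasz is living and takes 1/12.
Halina predeceased; the 1/4 allotted to Halina's branch passes to Halina's issue by representation.
Pelagia is the sole taker at this level and receives the full 1/4.
Ireneusz predeceased; the 1/4 allotted to Ireneusz's branch passes to Ireneusz's issue by representation.
The 1/4 is divided into 3 equal shares of 1/12 among Zofia, Oleg, Radoslaw.
Zofia is living and takes 1/12.
Oleg is living and takes 1/12.
Radoslaw is living and takes 1/12.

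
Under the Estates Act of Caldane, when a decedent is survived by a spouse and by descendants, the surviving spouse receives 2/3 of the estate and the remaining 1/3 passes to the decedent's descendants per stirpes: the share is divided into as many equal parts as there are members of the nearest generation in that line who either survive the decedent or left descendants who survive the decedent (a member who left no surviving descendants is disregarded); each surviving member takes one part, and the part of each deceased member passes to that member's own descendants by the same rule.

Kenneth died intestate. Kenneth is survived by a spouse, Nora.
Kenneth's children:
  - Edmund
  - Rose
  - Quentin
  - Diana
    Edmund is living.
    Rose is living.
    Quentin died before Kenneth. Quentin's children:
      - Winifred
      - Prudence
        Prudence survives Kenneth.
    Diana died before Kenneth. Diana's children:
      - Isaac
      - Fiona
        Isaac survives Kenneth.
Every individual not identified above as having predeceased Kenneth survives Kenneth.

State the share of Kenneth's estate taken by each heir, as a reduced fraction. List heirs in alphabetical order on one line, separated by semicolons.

Nora, as surviving spouse, takes 2/3.
The remaining 1/3 passes to Kenneth's descendants per stirpes.
The 1/3 is divided into 4 equal shares of 1/12 among Edmund, Rose, Quentin, Diana.
Edmund is living and takes 1/12.
Rose is living and takes 1/12.
Quentin predeceased; the 1/12 allotted to Quentin's branch passes to Quentin's issue by representation.
The 1/12 is divided into 2 equal shares of 1/24 among Winifred, Prudence.
Winifred is living and takes 1/24.
Prudence is living and takes 1/24.
Diana predeceased; the 1/12 allotted to Diana's branch passes to Diana's issue by representation.
The 1/12 is divided into 2 equal shares of 1/24 among Isaac, Fiona.
Isaac is living and takes 1/24.
Fiona is living and takes 1/24.

Edmund 1/12; Fiona 1/24; Isaac 1/24; Nora 2/3; Prudence 1/24; Rose 1/12; Winifred 1/24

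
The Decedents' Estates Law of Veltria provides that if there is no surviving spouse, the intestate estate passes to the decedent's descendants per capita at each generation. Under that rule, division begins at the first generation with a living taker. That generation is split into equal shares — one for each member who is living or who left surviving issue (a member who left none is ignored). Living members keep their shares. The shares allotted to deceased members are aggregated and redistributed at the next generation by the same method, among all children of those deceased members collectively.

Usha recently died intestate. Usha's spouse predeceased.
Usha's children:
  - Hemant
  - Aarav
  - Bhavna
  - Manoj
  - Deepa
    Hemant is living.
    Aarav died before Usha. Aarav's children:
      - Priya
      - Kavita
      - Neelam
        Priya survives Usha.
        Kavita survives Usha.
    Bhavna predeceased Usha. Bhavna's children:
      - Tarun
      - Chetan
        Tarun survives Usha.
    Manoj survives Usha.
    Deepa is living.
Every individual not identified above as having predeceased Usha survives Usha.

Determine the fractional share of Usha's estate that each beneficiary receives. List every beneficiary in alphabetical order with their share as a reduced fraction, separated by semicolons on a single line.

There is no surviving spouse, so the entire estate passes to Usha's descendants per capita at each generation.
At generation 1 (Hemant, Aarav, Bhavna, Manoj, Deepa) there are 5 shares of (1)/5 = 1/5 each.
Living: Hemant, Manoj, and Deepa — each takes 1/5.
Deceased: Aarav and Bhavna. Their combined 2/5 is pooled and carried to generation 2.
At generation 2 (Priya, Kavita, Neelam, Tarun, Chetan) there are 5 shares of (2/5)/5 = 2/25 each.
Living: Priya, Kavita, Neelam, Tarun, and Chetan — each takes 2/25.

Chetan 2/25; Deepa 1/5; Hemant 1/5; Kavita 2/25; Manoj 1/5; Neelam 2/25; Priya 2/25; Tarun 2/25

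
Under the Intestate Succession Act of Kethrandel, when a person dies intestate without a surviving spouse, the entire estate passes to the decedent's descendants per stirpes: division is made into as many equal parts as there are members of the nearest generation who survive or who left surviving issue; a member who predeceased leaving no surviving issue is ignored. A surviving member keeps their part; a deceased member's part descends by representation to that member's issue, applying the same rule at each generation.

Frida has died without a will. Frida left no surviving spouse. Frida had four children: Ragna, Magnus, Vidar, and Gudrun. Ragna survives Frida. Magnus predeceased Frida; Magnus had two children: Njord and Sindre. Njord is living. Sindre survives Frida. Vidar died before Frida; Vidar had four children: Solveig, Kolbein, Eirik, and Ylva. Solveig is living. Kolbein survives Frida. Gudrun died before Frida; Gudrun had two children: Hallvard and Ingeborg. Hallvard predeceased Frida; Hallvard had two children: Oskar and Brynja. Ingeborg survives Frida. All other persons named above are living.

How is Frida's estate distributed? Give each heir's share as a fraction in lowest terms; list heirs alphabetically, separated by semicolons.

There is no surviving spouse, so the entire estate passes to Frida's descendants per stirpes.
The estate is divided into 4 equal shares of 1/4 among Ragna, Magnus, Vidar, Gudrun.
Ragna is living and takes 1/4.
Magnus predeceased; the 1/4 allotted to Magnus's branch passes to Magnus's issue by representation.
The 1/4 is divided into 2 equal shares of 1/8 among Njord, Sindre.
Njord is living and takes 1/8.
Sindre is living and takes 1/8.
Vidar predeceased; the 1/4 allotted to Vidar's branch passes to Vidar's issue by representation.
The 1/4 is divided into 4 equal shares of 1/16 among Solveig, Kolbein, Eirik, Ylva.
Solveig is living and takes 1/16.
Kolbein is living and takes 1/16.
Eirik is living and takes 1/16.
Ylva is living and takes 1/16.
Gudrun predeceased; the 1/4 allotted to Gudrun's branch passes to Gudrun's issue by representation.
The 1/4 is divided into 2 equal shares of 1/8 among Hallvard, Ingeborg.
Hallvard predeceased; the 1/8 allotted to Hallvard's branch passes to Hallvard's issue by representation.
The 1/8 is divided into 2 equal shares of 1/16 among Oskar, Brynja.
Oskar is living and takes 1/16.
Brynja is living and takes 1/16.
Ingeborg is living and takes 1/8.

Brynja 1/16; Eirik 1/16; Ingeborg 1/8; Kolbein 1/16; Njord 1/8; Oskar 1/16; Ragna 1/4; Sindre 1/8; Solveig 1/16; Ylva 1/16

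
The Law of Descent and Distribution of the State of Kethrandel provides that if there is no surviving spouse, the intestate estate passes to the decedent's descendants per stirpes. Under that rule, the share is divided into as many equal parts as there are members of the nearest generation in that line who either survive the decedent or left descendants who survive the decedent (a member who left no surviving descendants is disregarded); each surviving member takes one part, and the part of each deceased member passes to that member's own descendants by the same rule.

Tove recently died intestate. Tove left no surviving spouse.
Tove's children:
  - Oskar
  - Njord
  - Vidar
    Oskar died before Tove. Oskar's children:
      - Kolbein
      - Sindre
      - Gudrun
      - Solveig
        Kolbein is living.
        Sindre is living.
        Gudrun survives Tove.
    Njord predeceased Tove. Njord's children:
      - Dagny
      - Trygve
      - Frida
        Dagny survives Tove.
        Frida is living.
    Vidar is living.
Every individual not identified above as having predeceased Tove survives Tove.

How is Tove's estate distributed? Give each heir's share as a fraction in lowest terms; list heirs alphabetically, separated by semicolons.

Dagny 1/9; Frida 1/9; Gudrun 1/12; Kolbein 1/12; Sindre 1/12; Solveig 1/12; Trygve 1/9; Vidar 1/3

There is no surviving spouse, so the entire estate passes to Tove's descendants per stirpes.
The estate is divided into 3 equal shares of 1/3 among Oskar, Njord, Vidar.
Oskar predeceased; the 1/3 allotted to Oskar's branch passes to Oskar's issue by representation.
The 1/3 is divided into 4 equal shares of 1/12 among Kolbein, Sindre, Gudrun, Solveig.
Kolbein is living and takes 1/12.
Sindre is living and takes 1/12.
Gudrun is living and takes 1/12.
Solveig is living and takes 1/12.
Njord predeceased; the 1/3 allotted to Njord's branch passes to Njord's issue by representation.
The 1/3 is divided into 3 equal shares of 1/9 among Dagny, Trygve, Frida.
Dagny is living and takes 1/9.
Trygve is living and takes 1/9.
Frida is living and takes 1/9.
Vidar is living and takes 1/3.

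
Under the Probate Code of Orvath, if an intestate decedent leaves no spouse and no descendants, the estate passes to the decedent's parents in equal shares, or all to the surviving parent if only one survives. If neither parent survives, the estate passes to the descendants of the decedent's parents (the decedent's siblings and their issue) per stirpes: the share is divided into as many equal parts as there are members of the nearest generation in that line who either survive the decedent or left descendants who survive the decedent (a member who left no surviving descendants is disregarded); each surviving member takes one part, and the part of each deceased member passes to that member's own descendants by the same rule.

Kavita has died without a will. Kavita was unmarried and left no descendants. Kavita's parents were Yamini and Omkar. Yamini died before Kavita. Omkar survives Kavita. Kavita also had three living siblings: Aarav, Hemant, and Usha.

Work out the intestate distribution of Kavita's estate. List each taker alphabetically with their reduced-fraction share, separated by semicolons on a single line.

Only one parent, Omkar, survives, so Omkar takes the entire estate. The siblings take nothing because a surviving parent has priority.

Omkar 1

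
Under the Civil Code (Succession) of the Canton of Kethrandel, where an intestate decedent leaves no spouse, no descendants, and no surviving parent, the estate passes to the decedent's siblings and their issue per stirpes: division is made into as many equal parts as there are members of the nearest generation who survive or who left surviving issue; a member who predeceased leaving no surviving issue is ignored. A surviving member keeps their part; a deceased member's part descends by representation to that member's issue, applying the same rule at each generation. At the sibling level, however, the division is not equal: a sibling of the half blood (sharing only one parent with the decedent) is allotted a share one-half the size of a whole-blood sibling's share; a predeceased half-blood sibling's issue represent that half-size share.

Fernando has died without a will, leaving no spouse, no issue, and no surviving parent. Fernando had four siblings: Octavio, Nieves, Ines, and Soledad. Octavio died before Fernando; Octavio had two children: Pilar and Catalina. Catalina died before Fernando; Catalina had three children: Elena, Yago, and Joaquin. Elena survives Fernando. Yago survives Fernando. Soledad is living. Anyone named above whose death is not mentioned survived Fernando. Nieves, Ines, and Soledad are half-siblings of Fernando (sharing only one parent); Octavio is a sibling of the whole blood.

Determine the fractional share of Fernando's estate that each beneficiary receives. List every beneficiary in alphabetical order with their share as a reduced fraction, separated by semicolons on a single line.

No spouse, descendants, or parent survives, so the estate passes to Fernando's siblings per stirpes.
Half-blood siblings count for one-half the weight of whole-blood siblings at the initial division.
Dividing 1 in proportion to weights (total weight 5/2): Octavio (weight 1) → 2/5; Nieves (weight 1/2) → 1/5; Ines (weight 1/2) → 1/5; Soledad (weight 1/2) → 1/5.
Octavio predeceased; the 2/5 allotted to Octavio's branch passes to Octavio's issue by representation.
The 2/5 is divided into 2 equal shares of 1/5 among Pilar, Catalina.
Pilar is living and takes 1/5.
Catalina predeceased; the 1/5 allotted to Catalina's branch passes to Catalina's issue by representation.
The 1/5 is divided into 3 equal shares of 1/15 among Elena, Yago, Joaquin.
Elena is living and takes 1/15.
Yago is living and takes 1/15.
Joaquin is living and takes 1/15.
Nieves is living and takes 1/5.
Ines is living and takes 1/5.
Soledad is living and takes 1/5.

Elena 1/15; Ines 1/5; Joaquin 1/15; Nieves 1/5; Pilar 1/5; Soledad 1/5; Yago 1/15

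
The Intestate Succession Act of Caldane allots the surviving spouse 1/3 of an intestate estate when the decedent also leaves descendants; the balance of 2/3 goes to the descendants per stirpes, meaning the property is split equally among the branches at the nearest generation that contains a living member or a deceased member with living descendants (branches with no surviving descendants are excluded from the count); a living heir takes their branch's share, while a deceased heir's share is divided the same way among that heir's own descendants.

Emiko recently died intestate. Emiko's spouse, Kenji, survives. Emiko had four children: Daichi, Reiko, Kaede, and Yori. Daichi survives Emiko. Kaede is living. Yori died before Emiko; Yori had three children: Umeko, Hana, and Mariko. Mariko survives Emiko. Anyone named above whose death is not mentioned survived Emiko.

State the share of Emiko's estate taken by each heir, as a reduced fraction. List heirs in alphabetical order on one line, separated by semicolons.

Kenji, as surviving spouse, takes 1/3.
The remaining 2/3 passes to Emiko's descendants per stirpes.
The 2/3 is divided into 4 equal shares of 1/6 among Daichi, Reiko, Kaede, Yori.
Daichi is living and takes 1/6.
Reiko is living and takes 1/6.
Kaede is living and takes 1/6.
Yori predeceased; the 1/6 allotted to Yori's branch passes to Yori's issue by representation.
The 1/6 is divided into 3 equal shares of 1/18 among Umeko, Hana, Mariko.
Umeko is living and takes 1/18.
Hana is living and takes 1/18.
Mariko is living and takes 1/18.

Daichi 1/6; Hana 1/18; Kaede 1/6; Kenji 1/3; Mariko 1/18; Reiko 1/6; Umeko 1/18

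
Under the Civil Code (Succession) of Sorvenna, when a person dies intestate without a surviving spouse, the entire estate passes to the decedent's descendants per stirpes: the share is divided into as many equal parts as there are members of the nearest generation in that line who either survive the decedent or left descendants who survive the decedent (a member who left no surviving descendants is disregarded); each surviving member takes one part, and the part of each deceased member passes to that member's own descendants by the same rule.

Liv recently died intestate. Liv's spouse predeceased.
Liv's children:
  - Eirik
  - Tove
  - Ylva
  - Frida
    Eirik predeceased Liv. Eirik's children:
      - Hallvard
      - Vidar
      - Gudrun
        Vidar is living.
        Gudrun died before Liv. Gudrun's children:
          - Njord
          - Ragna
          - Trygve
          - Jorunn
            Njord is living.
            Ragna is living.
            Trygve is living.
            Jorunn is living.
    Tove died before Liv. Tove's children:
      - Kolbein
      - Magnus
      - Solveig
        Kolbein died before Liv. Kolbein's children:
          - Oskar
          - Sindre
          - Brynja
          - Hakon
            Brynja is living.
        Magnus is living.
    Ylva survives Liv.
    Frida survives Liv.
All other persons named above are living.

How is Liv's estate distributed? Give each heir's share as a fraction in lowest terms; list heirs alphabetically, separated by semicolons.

Brynja 1/48; Frida 1/4; Hakon 1/48; Hallvard 1/12; Jorunn 1/48; Magnus 1/12; Njord 1/48; Oskar 1/48; Ragna 1/48; Sindre 1/48; Solveig 1/12; Trygve 1/48; Vidar 1/12; Ylva 1/4

There is no surviving spouse, so the entire estate passes to Liv's descendants per stirpes.
The estate is divided into 4 equal shares of 1/4 among Eirik, Tove, Ylva, Frida.
Eirik predeceased; the 1/4 allotted to Eirik's branch passes to Eirik's issue by representation.
The 1/4 is divided into 3 equal shares of 1/12 among Hallvard, Vidar, Gudrun.
Hallvard is living and takes 1/12.
Vidar is living and takes 1/12.
Gudrun predeceased; the 1/12 allotted to Gudrun's branch passes to Gudrun's issue by representation.
The 1/12 is divided into 4 equal shares of 1/48 among Njord, Ragna, Trygve, Jorunn.
Njord is living and takes 1/48.
Ragna is living and takes 1/48.
Trygve is living and takes 1/48.
Jorunn is living and takes 1/48.
Tove predeceased; the 1/4 allotted to Tove's branch passes to Tove's issue by representation.
The 1/4 is divided into 3 equal shares of 1/12 among Kolbein, Magnus, Solveig.
Kolbein predeceased; the 1/12 allotted to Kolbein's branch passes to Kolbein's issue by representation.
The 1/12 is divided into 4 equal shares of 1/48 among Oskar, Sindre, Brynja, Hakon.
Oskar is living and takes 1/48.
Sindre is living and takes 1/48.
Brynja is living and takes 1/48.
Hakon is living and takes 1/48.
Magnus is living and takes 1/12.
Solveig is living and takes 1/12.
Ylva is living and takes 1/4.
Frida is living and takes 1/4.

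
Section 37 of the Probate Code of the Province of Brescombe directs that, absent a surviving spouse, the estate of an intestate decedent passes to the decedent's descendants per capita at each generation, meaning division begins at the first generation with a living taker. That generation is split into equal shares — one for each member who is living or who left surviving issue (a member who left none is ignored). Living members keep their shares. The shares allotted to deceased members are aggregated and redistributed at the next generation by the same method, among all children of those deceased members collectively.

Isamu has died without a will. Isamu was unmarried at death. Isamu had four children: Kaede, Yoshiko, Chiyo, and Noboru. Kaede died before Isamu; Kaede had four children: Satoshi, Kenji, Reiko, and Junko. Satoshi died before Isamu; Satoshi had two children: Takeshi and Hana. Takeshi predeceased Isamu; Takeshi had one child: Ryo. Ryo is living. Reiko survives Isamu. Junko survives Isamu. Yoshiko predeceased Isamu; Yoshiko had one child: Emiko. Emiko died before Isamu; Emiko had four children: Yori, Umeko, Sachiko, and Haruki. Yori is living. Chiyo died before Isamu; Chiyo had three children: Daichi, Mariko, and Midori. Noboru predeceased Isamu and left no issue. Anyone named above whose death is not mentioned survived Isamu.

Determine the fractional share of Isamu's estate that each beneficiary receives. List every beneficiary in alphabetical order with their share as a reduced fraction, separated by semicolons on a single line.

There is no surviving spouse, so the entire estate passes to Isamu's descendants per capita at each generation.
No one at generation 1 (Kaede, Yoshiko, Chiyo) is living; moving to the next generation.
At generation 2 (Satoshi, Kenji, Reiko, Junko, Emiko, Daichi, Mariko, Midori) there are 8 shares of (1)/8 = 1/8 each.
Living: Kenji, Reiko, Junko, Daichi, Mariko, and Midori — each takes 1/8.
Deceased: Satoshi and Emiko. Their combined 1/4 is pooled and carried to generation 3.
At generation 3 (Takeshi, Hana, Yori, Umeko, Sachiko, Haruki) there are 6 shares of (1/4)/6 = 1/24 each.
Living: Hana, Yori, Umeko, Sachiko, and Haruki — each takes 1/24.
Deceased: Takeshi. That 1/24 share is carried to generation 4.
At generation 4 (Ryo) there are 1 shares of (1/24)/1 = 1/24 each.
Living: Ryo — each takes 1/24.

Daichi 1/8; Hana 1/24; Haruki 1/24; Junko 1/8; Kenji 1/8; Mariko 1/8; Midori 1/8; Reiko 1/8; Ryo 1/24; Sachiko 1/24; Umeko 1/24; Yori 1/24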